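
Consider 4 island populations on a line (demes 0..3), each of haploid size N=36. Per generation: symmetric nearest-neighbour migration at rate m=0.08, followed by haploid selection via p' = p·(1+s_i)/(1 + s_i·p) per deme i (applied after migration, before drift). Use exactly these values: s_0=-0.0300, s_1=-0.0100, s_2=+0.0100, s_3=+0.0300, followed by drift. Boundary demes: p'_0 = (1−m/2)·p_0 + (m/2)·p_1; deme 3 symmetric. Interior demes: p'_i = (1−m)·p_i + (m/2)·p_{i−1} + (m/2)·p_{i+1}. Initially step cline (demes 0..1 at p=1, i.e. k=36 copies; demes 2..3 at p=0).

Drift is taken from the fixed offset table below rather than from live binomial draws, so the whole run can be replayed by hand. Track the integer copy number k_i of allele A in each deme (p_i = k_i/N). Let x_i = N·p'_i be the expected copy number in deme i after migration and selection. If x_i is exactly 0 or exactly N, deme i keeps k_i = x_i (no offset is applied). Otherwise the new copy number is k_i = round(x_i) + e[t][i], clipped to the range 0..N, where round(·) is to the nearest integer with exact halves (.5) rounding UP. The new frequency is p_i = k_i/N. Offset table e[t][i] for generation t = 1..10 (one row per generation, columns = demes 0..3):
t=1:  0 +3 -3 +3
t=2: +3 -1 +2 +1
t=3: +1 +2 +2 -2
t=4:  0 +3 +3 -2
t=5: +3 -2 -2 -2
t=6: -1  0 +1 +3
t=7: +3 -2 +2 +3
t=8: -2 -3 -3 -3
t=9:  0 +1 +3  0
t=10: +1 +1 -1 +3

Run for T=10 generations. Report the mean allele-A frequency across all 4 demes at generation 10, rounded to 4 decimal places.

t=0: k=[36 36 0 0]
t=1: x=[36.0000 34.5460 1.4538 0.0000] k=[36 36 0 0]
t=2: x=[36.0000 34.5460 1.4538 0.0000] k=[36 34 3 0]
t=3: x=[35.9175 32.8109 4.1564 0.1236] k=[36 35 6 0]
t=4: x=[35.9588 33.8599 6.9758 0.2472] k=[36 36 10 0]
t=5: x=[36.0000 34.9498 10.7147 0.4119] k=[36 33 9 0]
t=6: x=[35.8763 32.1254 9.6702 0.3707] k=[35 32 11 3]
t=7: x=[34.8465 31.2386 11.5981 3.4102] k=[36 29 14 6]
t=8: x=[35.7114 28.6212 14.3658 6.4755] k=[34 26 11 3]
t=9: x=[33.6130 25.6460 11.3572 3.4102] k=[34 27 14 3]
t=10: x=[33.6541 26.6908 14.1654 3.5331] k=[35 28 13 7]

0.5764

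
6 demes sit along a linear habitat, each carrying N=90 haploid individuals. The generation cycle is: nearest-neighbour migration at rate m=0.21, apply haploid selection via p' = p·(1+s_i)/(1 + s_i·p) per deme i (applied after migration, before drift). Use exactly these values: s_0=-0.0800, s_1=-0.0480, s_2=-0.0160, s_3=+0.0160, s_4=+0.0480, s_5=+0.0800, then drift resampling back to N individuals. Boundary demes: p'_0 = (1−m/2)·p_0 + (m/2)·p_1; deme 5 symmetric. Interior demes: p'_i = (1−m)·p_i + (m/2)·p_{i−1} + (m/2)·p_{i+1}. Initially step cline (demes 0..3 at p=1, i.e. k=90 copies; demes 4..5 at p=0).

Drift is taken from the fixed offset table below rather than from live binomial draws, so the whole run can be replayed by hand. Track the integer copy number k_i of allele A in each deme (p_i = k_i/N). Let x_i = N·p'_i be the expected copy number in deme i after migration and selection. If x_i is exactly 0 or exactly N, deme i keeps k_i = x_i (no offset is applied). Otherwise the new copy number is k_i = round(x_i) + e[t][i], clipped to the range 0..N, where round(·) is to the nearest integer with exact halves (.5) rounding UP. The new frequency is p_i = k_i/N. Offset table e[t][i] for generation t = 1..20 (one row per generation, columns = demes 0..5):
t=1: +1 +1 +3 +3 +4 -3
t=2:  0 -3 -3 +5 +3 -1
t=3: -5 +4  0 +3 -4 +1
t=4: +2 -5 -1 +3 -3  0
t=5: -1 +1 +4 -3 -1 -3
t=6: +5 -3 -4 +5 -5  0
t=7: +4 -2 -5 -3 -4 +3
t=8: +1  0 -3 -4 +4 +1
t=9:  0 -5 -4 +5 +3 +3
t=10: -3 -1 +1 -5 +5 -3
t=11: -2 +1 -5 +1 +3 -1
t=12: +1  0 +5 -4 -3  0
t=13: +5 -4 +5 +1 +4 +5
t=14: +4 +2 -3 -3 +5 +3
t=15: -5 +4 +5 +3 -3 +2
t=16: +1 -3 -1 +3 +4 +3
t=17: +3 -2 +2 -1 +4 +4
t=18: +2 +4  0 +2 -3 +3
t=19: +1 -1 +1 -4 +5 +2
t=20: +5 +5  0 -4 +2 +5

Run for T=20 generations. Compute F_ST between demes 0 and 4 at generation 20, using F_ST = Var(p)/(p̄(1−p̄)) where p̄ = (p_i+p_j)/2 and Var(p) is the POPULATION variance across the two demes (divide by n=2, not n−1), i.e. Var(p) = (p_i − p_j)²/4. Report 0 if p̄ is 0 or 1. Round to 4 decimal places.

t=0: k=[90 90 90 90 0 0]
t=1: x=[90.0000 90.0000 90.0000 80.6834 9.8539 0.0000] k=[90 90 90 84 14 0]
t=2: x=[90.0000 90.0000 89.3598 77.4524 20.6157 1.5855] k=[90 90 86 82 24 1]
t=3: x=[90.0000 89.5589 85.9379 76.5130 28.5815 3.6770] k=[90 90 86 80 25 5]
t=4: x=[90.0000 89.5589 85.7248 75.0539 29.5987 7.6199] k=[90 85 85 78 27 8]
t=5: x=[89.4296 85.3111 84.1778 73.5940 31.3103 10.6995] k=[88 86 88 71 30 8]
t=6: x=[87.6029 86.2470 85.9430 68.7388 32.9682 11.0337] k=[90 83 82 74 28 11]
t=7: x=[89.2017 83.3326 81.1370 70.2557 32.0052 13.6526] k=[90 81 76 67 28 17]
t=8: x=[88.9738 81.0305 75.3836 64.1435 31.8987 19.2960] k=[90 81 72 60 36 20]
t=9: x=[88.9738 80.5936 71.4486 59.0631 37.8644 22.9717] k=[89 76 67 64 41 26]
t=10: x=[87.4352 75.8430 67.3578 62.2059 42.8912 29.0685] k=[84 75 68 57 48 26]
t=11: x=[82.5014 74.5920 67.3074 57.5401 47.6874 29.8243] k=[81 76 62 59 51 29]
t=12: x=[79.7412 74.4318 62.8502 58.7993 50.5715 32.8992] k=[81 74 68 55 48 33]
t=13: x=[79.5171 73.4509 66.9898 55.9666 48.2111 36.2276] k=[85 69 72 57 52 41]
t=14: x=[82.7857 70.2471 69.8590 58.3764 52.4001 43.8831] k=[87 72 67 55 57 47]
t=15: x=[85.0491 72.3629 65.9821 56.8033 56.7291 49.7683] k=[80 76 71 60 54 52]
t=16: x=[78.7868 75.3000 70.1213 60.8388 55.4235 53.8860] k=[80 72 69 64 59 57]
t=17: x=[78.3395 71.8219 68.5274 64.2925 60.2559 58.7968] k=[81 70 71 63 64 63]
t=18: x=[79.0692 70.5196 69.8035 64.2379 64.6524 64.5335] k=[81 75 70 66 62 68]
t=19: x=[79.6291 74.4835 69.8539 66.2783 63.9268 68.6486] k=[81 73 71 62 69 71]
t=20: x=[79.4051 72.9609 70.0154 63.9746 69.2334 71.9272] k=[84 78 70 60 71 77]

0.0436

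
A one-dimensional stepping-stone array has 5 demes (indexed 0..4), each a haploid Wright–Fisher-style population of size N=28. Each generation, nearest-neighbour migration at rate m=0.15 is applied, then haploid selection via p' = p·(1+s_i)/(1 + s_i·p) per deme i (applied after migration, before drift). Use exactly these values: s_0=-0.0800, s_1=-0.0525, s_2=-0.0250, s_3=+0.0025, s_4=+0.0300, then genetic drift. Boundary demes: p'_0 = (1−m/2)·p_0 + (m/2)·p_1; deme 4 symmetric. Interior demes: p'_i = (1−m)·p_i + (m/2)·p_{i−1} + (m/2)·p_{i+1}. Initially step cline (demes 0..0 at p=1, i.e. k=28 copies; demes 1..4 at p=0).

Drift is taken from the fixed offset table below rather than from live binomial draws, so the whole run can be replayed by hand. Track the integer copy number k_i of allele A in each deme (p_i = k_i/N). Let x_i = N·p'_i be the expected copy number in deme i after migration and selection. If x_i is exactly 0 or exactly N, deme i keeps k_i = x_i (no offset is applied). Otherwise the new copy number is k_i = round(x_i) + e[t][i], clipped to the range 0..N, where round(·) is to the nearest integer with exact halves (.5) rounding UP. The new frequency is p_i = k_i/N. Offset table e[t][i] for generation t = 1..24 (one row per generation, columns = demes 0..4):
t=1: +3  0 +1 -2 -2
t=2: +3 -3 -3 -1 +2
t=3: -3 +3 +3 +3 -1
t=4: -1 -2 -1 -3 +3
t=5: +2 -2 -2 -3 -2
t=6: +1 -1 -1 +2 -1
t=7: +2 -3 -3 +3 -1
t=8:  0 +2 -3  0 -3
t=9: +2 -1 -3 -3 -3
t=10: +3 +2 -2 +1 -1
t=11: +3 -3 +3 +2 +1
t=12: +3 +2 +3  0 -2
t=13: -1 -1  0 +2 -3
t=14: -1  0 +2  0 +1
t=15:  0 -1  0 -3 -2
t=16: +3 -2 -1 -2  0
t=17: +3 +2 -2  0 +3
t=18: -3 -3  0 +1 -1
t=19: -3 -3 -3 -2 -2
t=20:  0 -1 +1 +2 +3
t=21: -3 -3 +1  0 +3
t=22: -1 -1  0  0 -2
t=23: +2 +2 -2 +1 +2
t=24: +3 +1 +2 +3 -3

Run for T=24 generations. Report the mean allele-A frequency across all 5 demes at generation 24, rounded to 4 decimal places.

0.1143

t=0: k=[28 0 0 0 0]
t=1: x=[25.7322 1.9976 0.0000 0.0000 0.0000] k=[28 2 0 0 0]
t=2: x=[25.8932 3.6263 0.1463 0.0000 0.0000] k=[28 1 0 0 0]
t=3: x=[25.8127 2.8107 0.0731 0.0000 0.0000] k=[23 6 3 0 0]
t=4: x=[21.3097 6.7694 2.9329 0.2256 0.0000] k=[20 5 2 0 0]
t=5: x=[18.3549 5.6528 2.0269 0.1504 0.0000] k=[20 4 0 0 0]
t=6: x=[18.2778 4.6858 0.2926 0.0000 0.0000] k=[19 4 0 0 0]
t=7: x=[17.3301 4.6134 0.2926 0.0000 0.0000] k=[19 2 0 0 0]
t=8: x=[17.1769 2.9784 0.1463 0.0000 0.0000] k=[17 5 0 0 0]
t=9: x=[15.5262 5.2897 0.3657 0.0000 0.0000] k=[18 4 0 0 0]
t=10: x=[16.3876 4.5411 0.2926 0.0000 0.0000] k=[19 7 0 0 0]
t=11: x=[17.5601 7.0858 0.5121 0.0000 0.0000] k=[21 4 4 0 0]
t=12: x=[19.2308 5.0480 3.6195 0.3007 0.0000] k=[22 7 7 0 0]
t=13: x=[20.4231 7.8175 6.3498 0.5263 0.0000] k=[19 7 6 3 0]
t=14: x=[17.5601 7.5246 5.7337 3.0067 0.2317] k=[17 8 8 3 1]
t=15: x=[15.7538 8.3555 7.4853 3.2321 1.1830] k=[16 7 7 0 0]
t=16: x=[14.7446 7.3782 6.3498 0.5263 0.0000] k=[18 5 5 0 0]
t=17: x=[16.4638 5.7255 4.5281 0.3759 0.0000] k=[19 8 3 0 0]
t=18: x=[17.6369 8.1353 3.0799 0.2256 0.0000] k=[15 5 3 1 0]
t=19: x=[13.6664 5.3623 2.9329 1.0776 0.0772] k=[11 2 0 0 0]
t=20: x=[9.7877 2.4038 0.1463 0.0000 0.0000] k=[10 1 1 0 0]
t=21: x=[8.8138 1.5921 0.9026 0.0752 0.0000] k=[6 0 2 0 0]
t=22: x=[5.1883 0.5691 1.6600 0.1504 0.0000] k=[4 0 2 0 0]
t=23: x=[3.4404 0.4267 1.6600 0.1504 0.0000] k=[5 2 0 1 0]
t=24: x=[4.4538 1.9737 0.2194 0.8521 0.0772] k=[7 3 2 4 0]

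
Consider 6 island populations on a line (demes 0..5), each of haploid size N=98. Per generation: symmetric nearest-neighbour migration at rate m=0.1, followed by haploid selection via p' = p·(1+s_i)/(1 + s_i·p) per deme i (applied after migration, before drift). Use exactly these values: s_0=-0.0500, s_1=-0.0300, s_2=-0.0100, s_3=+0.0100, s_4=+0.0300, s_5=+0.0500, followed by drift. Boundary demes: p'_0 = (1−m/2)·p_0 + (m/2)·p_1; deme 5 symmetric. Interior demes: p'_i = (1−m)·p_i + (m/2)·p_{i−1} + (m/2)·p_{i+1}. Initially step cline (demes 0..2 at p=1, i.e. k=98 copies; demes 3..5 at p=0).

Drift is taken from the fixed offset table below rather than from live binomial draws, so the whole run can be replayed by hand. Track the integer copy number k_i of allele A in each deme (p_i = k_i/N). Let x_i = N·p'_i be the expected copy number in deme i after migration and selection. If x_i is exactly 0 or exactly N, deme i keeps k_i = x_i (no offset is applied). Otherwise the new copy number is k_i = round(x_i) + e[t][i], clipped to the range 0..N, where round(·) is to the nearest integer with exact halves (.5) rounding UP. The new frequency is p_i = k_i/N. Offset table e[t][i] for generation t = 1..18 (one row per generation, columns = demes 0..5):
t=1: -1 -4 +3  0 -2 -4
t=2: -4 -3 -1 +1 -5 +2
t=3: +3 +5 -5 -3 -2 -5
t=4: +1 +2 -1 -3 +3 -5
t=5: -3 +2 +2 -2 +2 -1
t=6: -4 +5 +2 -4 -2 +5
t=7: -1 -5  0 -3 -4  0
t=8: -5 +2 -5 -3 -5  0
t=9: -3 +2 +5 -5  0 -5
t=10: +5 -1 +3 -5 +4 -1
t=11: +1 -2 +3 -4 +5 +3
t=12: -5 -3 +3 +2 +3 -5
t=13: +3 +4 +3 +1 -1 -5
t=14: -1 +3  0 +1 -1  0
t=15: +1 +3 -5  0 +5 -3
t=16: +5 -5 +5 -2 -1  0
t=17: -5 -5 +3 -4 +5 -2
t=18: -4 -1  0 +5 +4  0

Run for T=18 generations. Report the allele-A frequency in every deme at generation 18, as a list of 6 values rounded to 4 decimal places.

[0.8673, 0.7857, 0.6735, 0.2755, 0.2347, 0.0102]

t=0: k=[98 98 98 0 0 0]
t=1: x=[98.0000 98.0000 93.0530 4.9465 0.0000 0.0000] k=[98 98 96 5 0 0]
t=2: x=[98.0000 97.8969 91.4892 9.3841 0.2575 0.0000] k=[98 95 90 10 0 0]
t=3: x=[97.8421 94.8072 86.1457 13.6162 0.5149 0.0000] k=[98 98 81 11 0 0]
t=4: x=[98.0000 97.1239 78.1916 14.0695 0.5664 0.0000] k=[98 98 77 11 4 0]
t=5: x=[98.0000 96.9179 74.5713 14.0695 4.2691 0.2100] k=[98 98 77 12 6 0]
t=6: x=[98.0000 96.9179 74.6216 15.0765 6.1687 0.3150] k=[98 98 77 11 4 5]
t=7: x=[98.0000 96.9179 74.5713 14.0695 4.5259 5.1844] k=[98 92 75 11 1 5]
t=8: x=[97.6843 91.2614 72.4607 13.8177 1.7501 5.0277] k=[93 93 67 11 0 5]
t=9: x=[92.7509 91.5180 65.2813 13.3644 0.8238 4.9754] k=[90 94 70 8 1 0]
t=10: x=[89.8237 92.4425 67.8908 10.8456 1.3385 0.0525] k=[95 91 71 6 5 0]
t=11: x=[94.6374 89.9785 68.5434 9.2833 4.9367 0.2625] k=[96 88 72 5 10 3]
t=12: x=[95.4769 87.3134 69.2462 8.6784 9.6542 3.5115] k=[90 84 72 11 13 0]
t=13: x=[89.3019 83.3240 69.3466 14.2709 12.5704 0.6823] k=[92 87 72 15 12 0]
t=14: x=[91.4431 86.1872 69.6981 17.8448 11.8546 0.6298] k=[90 89 70 19 11 1]
t=15: x=[89.5628 87.8256 68.1920 21.3155 11.1897 1.5738] k=[91 91 63 21 16 0]
t=16: x=[90.6592 89.3631 62.0716 23.0248 15.8386 0.8397] k=[96 84 67 21 15 1]
t=17: x=[95.2670 83.3750 65.3315 23.1756 14.9711 1.7835] k=[90 78 68 19 20 0]
t=18: x=[88.9890 77.6126 65.8332 21.6675 19.4059 1.0495] k=[85 77 66 27 23 1]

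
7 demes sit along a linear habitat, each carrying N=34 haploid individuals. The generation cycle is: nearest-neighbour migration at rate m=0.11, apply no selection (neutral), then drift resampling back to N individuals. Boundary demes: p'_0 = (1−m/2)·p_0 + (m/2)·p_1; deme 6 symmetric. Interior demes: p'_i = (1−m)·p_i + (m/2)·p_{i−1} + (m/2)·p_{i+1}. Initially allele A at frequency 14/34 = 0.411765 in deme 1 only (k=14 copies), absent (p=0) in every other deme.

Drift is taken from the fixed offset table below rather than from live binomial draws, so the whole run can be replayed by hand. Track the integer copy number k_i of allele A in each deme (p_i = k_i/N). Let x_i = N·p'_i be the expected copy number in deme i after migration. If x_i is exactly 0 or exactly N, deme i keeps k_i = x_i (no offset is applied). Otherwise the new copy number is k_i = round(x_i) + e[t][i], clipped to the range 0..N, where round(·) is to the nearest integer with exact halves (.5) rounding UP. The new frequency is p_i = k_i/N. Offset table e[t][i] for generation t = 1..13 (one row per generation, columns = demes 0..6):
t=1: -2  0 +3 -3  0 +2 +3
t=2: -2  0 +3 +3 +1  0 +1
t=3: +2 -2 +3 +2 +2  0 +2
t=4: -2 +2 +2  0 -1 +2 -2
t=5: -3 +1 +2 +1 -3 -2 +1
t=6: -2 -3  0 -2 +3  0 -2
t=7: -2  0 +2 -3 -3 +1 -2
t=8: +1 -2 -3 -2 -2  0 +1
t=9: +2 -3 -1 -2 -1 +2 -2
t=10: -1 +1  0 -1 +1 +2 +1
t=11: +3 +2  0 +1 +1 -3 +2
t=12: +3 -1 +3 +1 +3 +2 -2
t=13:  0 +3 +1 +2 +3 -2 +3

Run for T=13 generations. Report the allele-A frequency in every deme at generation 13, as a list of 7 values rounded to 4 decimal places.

[0.2353, 0.2353, 0.2647, 0.1471, 0.2353, 0.0588, 0.1176]

t=0: k=[0 14 0 0 0 0 0]
t=1: x=[0.7700 12.4600 0.7700 0.0000 0.0000 0.0000 0.0000] k=[0 12 4 0 0 0 0]
t=2: x=[0.6600 10.9000 4.2200 0.2200 0.0000 0.0000 0.0000] k=[0 11 7 3 0 0 0]
t=3: x=[0.6050 10.1750 7.0000 3.0550 0.1650 0.0000 0.0000] k=[3 8 10 5 2 0 0]
t=4: x=[3.2750 7.8350 9.6150 5.1100 2.0550 0.1100 0.0000] k=[1 10 12 5 1 2 0]
t=5: x=[1.4950 9.6150 11.5050 5.1650 1.2750 1.8350 0.1100] k=[0 11 14 6 0 0 1]
t=6: x=[0.6050 10.5600 13.3950 6.1100 0.3300 0.0550 0.9450] k=[0 8 13 4 3 0 0]
t=7: x=[0.4400 7.8350 12.2300 4.4400 2.8900 0.1650 0.0000] k=[0 8 14 1 0 1 0]
t=8: x=[0.4400 7.8900 12.9550 1.6600 0.1100 0.8900 0.0550] k=[1 6 10 0 0 1 1]
t=9: x=[1.2750 5.9450 9.2300 0.5500 0.0550 0.9450 1.0000] k=[3 3 8 0 0 3 0]
t=10: x=[3.0000 3.2750 7.2850 0.4400 0.1650 2.6700 0.1650] k=[2 4 7 0 1 5 1]
t=11: x=[2.1100 4.0550 6.4500 0.4400 1.1650 4.5600 1.2200] k=[5 6 6 1 2 2 3]
t=12: x=[5.0550 5.9450 5.7250 1.3300 1.9450 2.0550 2.9450] k=[8 5 9 2 5 4 1]
t=13: x=[7.8350 5.3850 8.3950 2.5500 4.7800 3.8900 1.1650] k=[8 8 9 5 8 2 4]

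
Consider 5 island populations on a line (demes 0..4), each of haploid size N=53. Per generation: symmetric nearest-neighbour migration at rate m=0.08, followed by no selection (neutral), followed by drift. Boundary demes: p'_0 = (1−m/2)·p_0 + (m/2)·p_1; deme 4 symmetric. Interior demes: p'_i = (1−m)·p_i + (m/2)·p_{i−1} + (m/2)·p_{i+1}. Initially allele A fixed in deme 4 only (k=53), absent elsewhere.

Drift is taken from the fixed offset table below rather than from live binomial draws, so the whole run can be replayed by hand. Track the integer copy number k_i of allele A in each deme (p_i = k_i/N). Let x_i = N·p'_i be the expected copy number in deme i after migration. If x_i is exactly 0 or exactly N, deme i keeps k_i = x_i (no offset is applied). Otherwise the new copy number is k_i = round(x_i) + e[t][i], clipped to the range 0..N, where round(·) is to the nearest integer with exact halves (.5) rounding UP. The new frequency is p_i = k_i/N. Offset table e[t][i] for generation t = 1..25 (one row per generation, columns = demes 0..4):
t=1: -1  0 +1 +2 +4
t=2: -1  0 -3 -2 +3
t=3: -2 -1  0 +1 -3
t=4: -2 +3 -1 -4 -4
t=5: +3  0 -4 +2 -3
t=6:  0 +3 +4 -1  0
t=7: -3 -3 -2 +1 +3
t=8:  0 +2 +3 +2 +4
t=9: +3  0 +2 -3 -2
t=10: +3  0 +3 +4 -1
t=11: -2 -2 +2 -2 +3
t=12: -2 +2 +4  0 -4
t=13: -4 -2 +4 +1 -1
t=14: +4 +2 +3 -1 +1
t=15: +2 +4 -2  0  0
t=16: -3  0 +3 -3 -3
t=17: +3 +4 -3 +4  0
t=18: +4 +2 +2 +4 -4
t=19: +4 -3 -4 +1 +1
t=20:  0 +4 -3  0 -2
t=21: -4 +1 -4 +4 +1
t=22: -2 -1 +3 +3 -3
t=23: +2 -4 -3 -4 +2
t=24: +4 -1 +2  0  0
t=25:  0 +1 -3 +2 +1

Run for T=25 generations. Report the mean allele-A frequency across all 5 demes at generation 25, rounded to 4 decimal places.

0.3208

t=0: k=[0 0 0 0 53]
t=1: x=[0.0000 0.0000 0.0000 2.1200 50.8800] k=[0 0 0 4 53]
t=2: x=[0.0000 0.0000 0.1600 5.8000 51.0400] k=[0 0 0 4 53]
t=3: x=[0.0000 0.0000 0.1600 5.8000 51.0400] k=[0 0 0 7 48]
t=4: x=[0.0000 0.0000 0.2800 8.3600 46.3600] k=[0 0 0 4 42]
t=5: x=[0.0000 0.0000 0.1600 5.3600 40.4800] k=[0 0 0 7 37]
t=6: x=[0.0000 0.0000 0.2800 7.9200 35.8000] k=[0 0 4 7 36]
t=7: x=[0.0000 0.1600 3.9600 8.0400 34.8400] k=[0 0 2 9 38]
t=8: x=[0.0000 0.0800 2.2000 9.8800 36.8400] k=[0 2 5 12 41]
t=9: x=[0.0800 2.0400 5.1600 12.8800 39.8400] k=[3 2 7 10 38]
t=10: x=[2.9600 2.2400 6.9200 11.0000 36.8800] k=[6 2 10 15 36]
t=11: x=[5.8400 2.4800 9.8800 15.6400 35.1600] k=[4 0 12 14 38]
t=12: x=[3.8400 0.6400 11.6000 14.8800 37.0400] k=[2 3 16 15 33]
t=13: x=[2.0400 3.4800 15.4400 15.7600 32.2800] k=[0 1 19 17 31]
t=14: x=[0.0400 1.6800 18.2000 17.6400 30.4400] k=[4 4 21 17 31]
t=15: x=[4.0000 4.6800 20.1600 17.7200 30.4400] k=[6 9 18 18 30]
t=16: x=[6.1200 9.2400 17.6400 18.4800 29.5200] k=[3 9 21 15 27]
t=17: x=[3.2400 9.2400 20.2800 15.7200 26.5200] k=[6 13 17 20 27]
t=18: x=[6.2800 12.8800 16.9600 20.1600 26.7200] k=[10 15 19 24 23]
t=19: x=[10.2000 14.9600 19.0400 23.7600 23.0400] k=[14 12 15 25 24]
t=20: x=[13.9200 12.2000 15.2800 24.5600 24.0400] k=[14 16 12 25 22]
t=21: x=[14.0800 15.7600 12.6800 24.3600 22.1200] k=[10 17 9 28 23]
t=22: x=[10.2800 16.4000 10.0800 27.0400 23.2000] k=[8 15 13 30 20]
t=23: x=[8.2800 14.6400 13.7600 28.9200 20.4000] k=[10 11 11 25 22]
t=24: x=[10.0400 10.9600 11.5600 24.3200 22.1200] k=[14 10 14 24 22]
t=25: x=[13.8400 10.3200 14.2400 23.5200 22.0800] k=[14 11 11 26 23]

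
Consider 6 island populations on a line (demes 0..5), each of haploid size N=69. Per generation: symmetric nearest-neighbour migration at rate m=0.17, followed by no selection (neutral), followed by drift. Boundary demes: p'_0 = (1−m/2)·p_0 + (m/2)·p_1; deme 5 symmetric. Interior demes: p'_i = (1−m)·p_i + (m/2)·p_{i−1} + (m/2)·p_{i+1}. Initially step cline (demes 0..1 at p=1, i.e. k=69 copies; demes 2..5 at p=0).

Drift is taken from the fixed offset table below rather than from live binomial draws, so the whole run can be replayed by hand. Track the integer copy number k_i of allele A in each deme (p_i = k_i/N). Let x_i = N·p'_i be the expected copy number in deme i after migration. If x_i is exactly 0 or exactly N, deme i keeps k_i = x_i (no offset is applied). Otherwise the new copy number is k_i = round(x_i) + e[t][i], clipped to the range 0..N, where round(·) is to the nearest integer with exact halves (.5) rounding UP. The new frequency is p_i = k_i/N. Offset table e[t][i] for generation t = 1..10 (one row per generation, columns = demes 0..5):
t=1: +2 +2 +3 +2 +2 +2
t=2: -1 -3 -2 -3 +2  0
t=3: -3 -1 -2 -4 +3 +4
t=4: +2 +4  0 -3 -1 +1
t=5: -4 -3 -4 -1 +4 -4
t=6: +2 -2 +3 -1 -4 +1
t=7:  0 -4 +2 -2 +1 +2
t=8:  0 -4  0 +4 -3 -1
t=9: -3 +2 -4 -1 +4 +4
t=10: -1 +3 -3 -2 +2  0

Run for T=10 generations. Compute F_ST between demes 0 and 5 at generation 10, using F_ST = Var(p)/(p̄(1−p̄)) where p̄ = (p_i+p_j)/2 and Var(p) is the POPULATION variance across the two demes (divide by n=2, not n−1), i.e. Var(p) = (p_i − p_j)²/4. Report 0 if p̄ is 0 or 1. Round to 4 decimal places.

0.5862

t=0: k=[69 69 0 0 0 0]
t=1: x=[69.0000 63.1350 5.8650 0.0000 0.0000 0.0000] k=[69 65 9 0 0 0]
t=2: x=[68.6600 60.5800 12.9950 0.7650 0.0000 0.0000] k=[68 58 11 0 0 0]
t=3: x=[67.1500 54.8550 14.0600 0.9350 0.0000 0.0000] k=[64 54 12 0 0 0]
t=4: x=[63.1500 51.2800 14.5500 1.0200 0.0000 0.0000] k=[65 55 15 0 0 0]
t=5: x=[64.1500 52.4500 17.1250 1.2750 0.0000 0.0000] k=[60 49 13 0 0 0]
t=6: x=[59.0650 46.8750 14.9550 1.1050 0.0000 0.0000] k=[61 45 18 0 0 0]
t=7: x=[59.6400 44.0650 18.7650 1.5300 0.0000 0.0000] k=[60 40 21 0 0 0]
t=8: x=[58.3000 40.0850 20.8300 1.7850 0.0000 0.0000] k=[58 36 21 6 0 0]
t=9: x=[56.1300 36.5950 21.0000 6.7650 0.5100 0.0000] k=[53 39 17 6 5 0]
t=10: x=[51.8100 38.3200 17.9350 6.8500 4.6600 0.4250] k=[51 41 15 5 7 0]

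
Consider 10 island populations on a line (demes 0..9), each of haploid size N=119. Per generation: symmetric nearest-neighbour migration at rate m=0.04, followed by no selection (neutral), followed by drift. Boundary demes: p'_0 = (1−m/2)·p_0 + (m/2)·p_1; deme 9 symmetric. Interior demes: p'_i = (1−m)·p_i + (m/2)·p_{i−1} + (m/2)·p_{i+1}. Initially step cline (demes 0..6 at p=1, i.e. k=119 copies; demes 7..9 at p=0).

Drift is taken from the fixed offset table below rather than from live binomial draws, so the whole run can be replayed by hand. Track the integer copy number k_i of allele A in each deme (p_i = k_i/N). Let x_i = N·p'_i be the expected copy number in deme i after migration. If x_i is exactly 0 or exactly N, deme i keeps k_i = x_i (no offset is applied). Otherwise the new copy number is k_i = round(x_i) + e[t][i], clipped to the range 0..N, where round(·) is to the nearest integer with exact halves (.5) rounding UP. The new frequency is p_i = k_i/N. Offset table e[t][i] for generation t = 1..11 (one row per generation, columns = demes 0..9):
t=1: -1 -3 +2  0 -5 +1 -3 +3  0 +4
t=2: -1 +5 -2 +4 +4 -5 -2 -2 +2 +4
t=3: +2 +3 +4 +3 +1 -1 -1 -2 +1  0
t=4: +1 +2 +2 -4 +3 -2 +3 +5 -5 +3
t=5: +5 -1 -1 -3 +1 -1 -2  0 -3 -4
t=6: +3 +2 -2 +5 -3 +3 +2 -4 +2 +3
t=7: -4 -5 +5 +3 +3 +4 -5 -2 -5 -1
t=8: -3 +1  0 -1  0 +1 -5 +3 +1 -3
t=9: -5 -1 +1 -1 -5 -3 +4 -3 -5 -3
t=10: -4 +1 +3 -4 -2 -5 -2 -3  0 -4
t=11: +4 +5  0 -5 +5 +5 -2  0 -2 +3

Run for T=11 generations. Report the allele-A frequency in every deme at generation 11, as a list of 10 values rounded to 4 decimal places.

[1.0000, 1.0000, 1.0000, 0.9244, 0.9832, 0.9580, 0.7395, 0.1092, 0.0000, 0.0000]

t=0: k=[119 119 119 119 119 119 119 0 0 0]
t=1: x=[119.0000 119.0000 119.0000 119.0000 119.0000 119.0000 116.6200 2.3800 0.0000 0.0000] k=[119 119 119 119 119 119 114 5 0 0]
t=2: x=[119.0000 119.0000 119.0000 119.0000 119.0000 118.9000 111.9200 7.0800 0.1000 0.0000] k=[119 119 119 119 119 114 110 5 2 0]
t=3: x=[119.0000 119.0000 119.0000 119.0000 118.9000 114.0200 107.9800 7.0400 2.0200 0.0400] k=[119 119 119 119 119 113 107 5 3 0]
t=4: x=[119.0000 119.0000 119.0000 119.0000 118.8800 113.0000 105.0800 7.0000 2.9800 0.0600] k=[119 119 119 119 119 111 108 12 0 3]
t=5: x=[119.0000 119.0000 119.0000 119.0000 118.8400 111.1000 106.1400 13.6800 0.3000 2.9400] k=[119 119 119 119 119 110 104 14 0 0]
t=6: x=[119.0000 119.0000 119.0000 119.0000 118.8200 110.0600 102.3200 15.5200 0.2800 0.0000] k=[119 119 119 119 116 113 104 12 2 0]
t=7: x=[119.0000 119.0000 119.0000 118.9400 116.0000 112.8800 102.3400 13.6400 2.1600 0.0400] k=[119 119 119 119 119 117 97 12 0 0]
t=8: x=[119.0000 119.0000 119.0000 119.0000 118.9600 116.6400 95.7000 13.4600 0.2400 0.0000] k=[119 119 119 119 119 118 91 16 1 0]
t=9: x=[119.0000 119.0000 119.0000 119.0000 118.9800 117.4800 90.0400 17.2000 1.2800 0.0200] k=[119 119 119 119 114 114 94 14 0 0]
t=10: x=[119.0000 119.0000 119.0000 118.9000 114.1000 113.6000 92.8000 15.3200 0.2800 0.0000] k=[119 119 119 115 112 109 91 12 0 0]
t=11: x=[119.0000 119.0000 118.9200 115.0200 112.0000 108.7000 89.7800 13.3400 0.2400 0.0000] k=[119 119 119 110 117 114 88 13 0 0]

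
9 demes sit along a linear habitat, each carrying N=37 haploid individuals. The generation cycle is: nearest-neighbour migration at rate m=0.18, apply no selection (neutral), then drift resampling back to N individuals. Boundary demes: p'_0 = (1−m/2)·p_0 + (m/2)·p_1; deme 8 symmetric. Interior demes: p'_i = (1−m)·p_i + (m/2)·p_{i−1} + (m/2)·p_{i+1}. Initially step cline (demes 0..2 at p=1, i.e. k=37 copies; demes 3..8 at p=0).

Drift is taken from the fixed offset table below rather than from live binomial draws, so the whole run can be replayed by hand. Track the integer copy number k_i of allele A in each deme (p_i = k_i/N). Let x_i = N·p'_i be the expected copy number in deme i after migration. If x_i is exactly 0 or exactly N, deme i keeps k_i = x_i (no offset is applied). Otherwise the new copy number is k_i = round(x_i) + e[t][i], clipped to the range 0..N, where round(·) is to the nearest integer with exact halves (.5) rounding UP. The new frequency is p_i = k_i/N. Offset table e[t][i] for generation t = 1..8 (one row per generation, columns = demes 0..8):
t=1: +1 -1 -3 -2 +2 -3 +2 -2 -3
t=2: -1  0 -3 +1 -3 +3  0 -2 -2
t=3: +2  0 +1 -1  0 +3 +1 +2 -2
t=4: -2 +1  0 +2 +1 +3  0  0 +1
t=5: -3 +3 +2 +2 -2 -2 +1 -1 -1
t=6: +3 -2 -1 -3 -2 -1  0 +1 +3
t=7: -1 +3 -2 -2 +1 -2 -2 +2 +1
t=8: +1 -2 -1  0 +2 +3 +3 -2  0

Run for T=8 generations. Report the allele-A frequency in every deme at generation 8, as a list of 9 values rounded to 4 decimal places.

[0.9459, 0.8919, 0.5676, 0.2162, 0.1081, 0.0811, 0.0000, 0.0000, 0.0000]

t=0: k=[37 37 37 0 0 0 0 0 0]
t=1: x=[37.0000 37.0000 33.6700 3.3300 0.0000 0.0000 0.0000 0.0000 0.0000] k=[37 37 31 1 0 0 0 0 0]
t=2: x=[37.0000 36.4600 28.8400 3.6100 0.0900 0.0000 0.0000 0.0000 0.0000] k=[37 36 26 5 0 0 0 0 0]
t=3: x=[36.9100 35.1900 25.0100 6.4400 0.4500 0.0000 0.0000 0.0000 0.0000] k=[37 35 26 5 0 0 0 0 0]
t=4: x=[36.8200 34.3700 24.9200 6.4400 0.4500 0.0000 0.0000 0.0000 0.0000] k=[35 35 25 8 1 0 0 0 0]
t=5: x=[35.0000 34.1000 24.3700 8.9000 1.5400 0.0900 0.0000 0.0000 0.0000] k=[32 37 26 11 0 0 0 0 0]
t=6: x=[32.4500 35.5600 25.6400 11.3600 0.9900 0.0000 0.0000 0.0000 0.0000] k=[35 34 25 8 0 0 0 0 0]
t=7: x=[34.9100 33.2800 24.2800 8.8100 0.7200 0.0000 0.0000 0.0000 0.0000] k=[34 36 22 7 2 0 0 0 0]
t=8: x=[34.1800 34.5600 21.9100 7.9000 2.2700 0.1800 0.0000 0.0000 0.0000] k=[35 33 21 8 4 3 0 0 0]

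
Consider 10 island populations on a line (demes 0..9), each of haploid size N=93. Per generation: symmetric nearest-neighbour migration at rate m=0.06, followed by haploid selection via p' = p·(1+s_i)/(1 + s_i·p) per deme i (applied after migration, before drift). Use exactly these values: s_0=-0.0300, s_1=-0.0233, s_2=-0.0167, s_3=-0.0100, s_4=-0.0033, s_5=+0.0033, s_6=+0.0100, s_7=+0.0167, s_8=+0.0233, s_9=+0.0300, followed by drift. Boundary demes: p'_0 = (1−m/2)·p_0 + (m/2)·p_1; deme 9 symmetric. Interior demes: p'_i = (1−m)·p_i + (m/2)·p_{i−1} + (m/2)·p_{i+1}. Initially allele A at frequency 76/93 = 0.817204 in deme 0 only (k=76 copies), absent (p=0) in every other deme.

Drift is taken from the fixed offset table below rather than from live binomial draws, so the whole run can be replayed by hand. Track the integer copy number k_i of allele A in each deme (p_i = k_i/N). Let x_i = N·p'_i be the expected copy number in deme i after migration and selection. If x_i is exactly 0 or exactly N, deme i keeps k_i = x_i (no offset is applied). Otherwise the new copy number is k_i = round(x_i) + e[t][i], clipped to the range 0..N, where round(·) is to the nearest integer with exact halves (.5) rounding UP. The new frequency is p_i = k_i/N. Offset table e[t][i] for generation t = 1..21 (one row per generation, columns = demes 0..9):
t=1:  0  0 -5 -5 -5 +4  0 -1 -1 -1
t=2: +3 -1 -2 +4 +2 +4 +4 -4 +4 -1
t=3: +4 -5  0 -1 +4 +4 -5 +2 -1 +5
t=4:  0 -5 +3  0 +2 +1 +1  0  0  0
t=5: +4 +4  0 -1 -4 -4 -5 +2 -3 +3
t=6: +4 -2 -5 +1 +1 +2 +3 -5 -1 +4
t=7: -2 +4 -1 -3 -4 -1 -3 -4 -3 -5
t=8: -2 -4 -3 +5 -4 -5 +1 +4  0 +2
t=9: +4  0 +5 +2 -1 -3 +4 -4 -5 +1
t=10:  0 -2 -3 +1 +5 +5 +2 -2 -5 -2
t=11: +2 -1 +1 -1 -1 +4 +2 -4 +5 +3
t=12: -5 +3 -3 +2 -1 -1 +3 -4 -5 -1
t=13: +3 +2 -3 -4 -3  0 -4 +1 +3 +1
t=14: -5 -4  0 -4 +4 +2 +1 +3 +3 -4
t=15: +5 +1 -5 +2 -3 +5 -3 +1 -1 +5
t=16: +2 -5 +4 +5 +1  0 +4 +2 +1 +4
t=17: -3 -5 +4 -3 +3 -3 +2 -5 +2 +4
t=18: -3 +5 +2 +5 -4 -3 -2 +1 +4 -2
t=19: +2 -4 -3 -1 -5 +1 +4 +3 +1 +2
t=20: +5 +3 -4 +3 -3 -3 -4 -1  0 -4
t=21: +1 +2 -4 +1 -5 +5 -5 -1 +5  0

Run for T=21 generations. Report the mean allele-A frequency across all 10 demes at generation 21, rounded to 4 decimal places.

0.0742

t=0: k=[76 0 0 0 0 0 0 0 0 0]
t=1: x=[73.2503 2.2281 0.0000 0.0000 0.0000 0.0000 0.0000 0.0000 0.0000 0.0000] k=[73 2 0 0 0 0 0 0 0 0]
t=2: x=[70.3522 3.9792 0.0590 0.0000 0.0000 0.0000 0.0000 0.0000 0.0000 0.0000] k=[73 3 0 0 0 0 0 0 0 0]
t=3: x=[70.3827 4.8994 0.0885 0.0000 0.0000 0.0000 0.0000 0.0000 0.0000 0.0000] k=[74 0 0 0 0 0 0 0 0 0]
t=4: x=[71.2770 2.1695 0.0000 0.0000 0.0000 0.0000 0.0000 0.0000 0.0000 0.0000] k=[71 0 0 0 0 0 0 0 0 0]
t=5: x=[68.3217 2.0815 0.0000 0.0000 0.0000 0.0000 0.0000 0.0000 0.0000 0.0000] k=[72 6 0 0 0 0 0 0 0 0]
t=6: x=[69.4890 7.6332 0.1770 0.0000 0.0000 0.0000 0.0000 0.0000 0.0000 0.0000] k=[73 6 0 0 0 0 0 0 0 0]
t=7: x=[70.4742 7.6626 0.1770 0.0000 0.0000 0.0000 0.0000 0.0000 0.0000 0.0000] k=[68 12 0 0 0 0 0 0 0 0]
t=8: x=[65.7367 13.0532 0.3540 0.0000 0.0000 0.0000 0.0000 0.0000 0.0000 0.0000] k=[64 9 0 0 0 0 0 0 0 0]
t=9: x=[61.7209 10.1646 0.2655 0.0000 0.0000 0.0000 0.0000 0.0000 0.0000 0.0000] k=[66 10 5 0 0 0 0 0 0 0]
t=10: x=[63.7123 11.2940 4.9209 0.1485 0.0000 0.0000 0.0000 0.0000 0.0000 0.0000] k=[64 9 2 1 0 0 0 0 0 0]
t=11: x=[61.7209 10.2235 2.1444 0.9901 0.0299 0.0000 0.0000 0.0000 0.0000 0.0000] k=[64 9 3 0 0 0 0 0 0 0]
t=12: x=[61.7209 10.2529 3.0401 0.0891 0.0000 0.0000 0.0000 0.0000 0.0000 0.0000] k=[57 13 0 2 0 0 0 0 0 0]
t=13: x=[54.9974 13.6531 0.4425 1.8616 0.0598 0.0000 0.0000 0.0000 0.0000 0.0000] k=[58 16 0 0 0 0 0 0 0 0]
t=14: x=[56.0640 16.4582 0.4720 0.0000 0.0000 0.0000 0.0000 0.0000 0.0000 0.0000] k=[51 12 0 0 0 0 0 0 0 0]
t=15: x=[49.1247 12.5518 0.3540 0.0000 0.0000 0.0000 0.0000 0.0000 0.0000 0.0000] k=[54 14 0 0 0 0 0 0 0 0]
t=16: x=[52.1034 14.4893 0.4130 0.0000 0.0000 0.0000 0.0000 0.0000 0.0000 0.0000] k=[54 9 4 0 0 0 0 0 0 0]
t=17: x=[51.9529 9.9879 3.9656 0.1188 0.0000 0.0000 0.0000 0.0000 0.0000 0.0000] k=[49 5 8 0 0 0 0 0 0 0]
t=18: x=[46.9721 6.2707 7.5523 0.2376 0.0000 0.0000 0.0000 0.0000 0.0000 0.0000] k=[44 11 10 5 0 0 0 0 0 0]
t=19: x=[42.3067 11.7164 9.7323 4.9527 0.1495 0.0000 0.0000 0.0000 0.0000 0.0000] k=[44 8 7 4 0 0 0 0 0 0]
t=20: x=[42.2169 8.8592 6.8326 3.9320 0.1196 0.0000 0.0000 0.0000 0.0000 0.0000] k=[47 12 3 7 0 0 0 0 0 0]
t=21: x=[45.2421 12.5223 3.3354 6.6080 0.2093 0.0000 0.0000 0.0000 0.0000 0.0000] k=[46 15 0 8 0 0 0 0 0 0]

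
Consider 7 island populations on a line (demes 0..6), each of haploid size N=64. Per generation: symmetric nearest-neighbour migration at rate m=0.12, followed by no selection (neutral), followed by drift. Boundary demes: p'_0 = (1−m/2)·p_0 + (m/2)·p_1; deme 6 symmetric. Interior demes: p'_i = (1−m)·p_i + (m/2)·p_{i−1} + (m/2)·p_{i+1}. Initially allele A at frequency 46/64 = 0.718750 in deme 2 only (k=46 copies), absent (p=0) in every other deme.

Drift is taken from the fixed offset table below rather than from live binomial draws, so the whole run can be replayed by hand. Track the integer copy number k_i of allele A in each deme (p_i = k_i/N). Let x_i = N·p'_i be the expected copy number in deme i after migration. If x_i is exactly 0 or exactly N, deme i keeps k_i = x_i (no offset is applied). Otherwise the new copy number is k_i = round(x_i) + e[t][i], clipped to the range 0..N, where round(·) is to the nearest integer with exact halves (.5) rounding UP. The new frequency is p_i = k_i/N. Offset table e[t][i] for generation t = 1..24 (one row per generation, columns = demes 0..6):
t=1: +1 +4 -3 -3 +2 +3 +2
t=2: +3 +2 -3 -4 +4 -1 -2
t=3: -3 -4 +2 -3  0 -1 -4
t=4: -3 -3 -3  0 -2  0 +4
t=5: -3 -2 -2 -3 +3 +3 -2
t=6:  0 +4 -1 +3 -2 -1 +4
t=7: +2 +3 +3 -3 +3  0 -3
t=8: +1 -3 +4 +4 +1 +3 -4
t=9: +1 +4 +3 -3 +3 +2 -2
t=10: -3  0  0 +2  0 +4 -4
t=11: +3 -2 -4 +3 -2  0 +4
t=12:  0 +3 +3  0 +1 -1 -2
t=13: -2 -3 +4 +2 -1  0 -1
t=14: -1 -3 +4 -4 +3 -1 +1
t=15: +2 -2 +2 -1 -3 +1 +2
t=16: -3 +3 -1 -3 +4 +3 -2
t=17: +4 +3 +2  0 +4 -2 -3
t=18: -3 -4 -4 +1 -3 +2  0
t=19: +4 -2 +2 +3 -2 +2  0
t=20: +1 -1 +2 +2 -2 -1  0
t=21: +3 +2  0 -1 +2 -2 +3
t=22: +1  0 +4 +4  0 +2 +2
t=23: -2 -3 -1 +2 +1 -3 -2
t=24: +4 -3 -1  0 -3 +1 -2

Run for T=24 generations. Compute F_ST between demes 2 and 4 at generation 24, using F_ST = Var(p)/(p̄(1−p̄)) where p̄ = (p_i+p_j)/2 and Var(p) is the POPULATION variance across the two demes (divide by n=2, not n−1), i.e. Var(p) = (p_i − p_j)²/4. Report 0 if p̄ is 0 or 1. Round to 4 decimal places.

t=0: k=[0 0 46 0 0 0 0]
t=1: x=[0.0000 2.7600 40.4800 2.7600 0.0000 0.0000 0.0000] k=[0 7 37 0 0 0 0]
t=2: x=[0.4200 8.3800 32.9800 2.2200 0.0000 0.0000 0.0000] k=[3 10 30 0 0 0 0]
t=3: x=[3.4200 10.7800 27.0000 1.8000 0.0000 0.0000 0.0000] k=[0 7 29 0 0 0 0]
t=4: x=[0.4200 7.9000 25.9400 1.7400 0.0000 0.0000 0.0000] k=[0 5 23 2 0 0 0]
t=5: x=[0.3000 5.7800 20.6600 3.1400 0.1200 0.0000 0.0000] k=[0 4 19 0 3 0 0]
t=6: x=[0.2400 4.6600 16.9600 1.3200 2.6400 0.1800 0.0000] k=[0 9 16 4 1 0 0]
t=7: x=[0.5400 8.8800 14.8600 4.5400 1.1200 0.0600 0.0000] k=[3 12 18 2 4 0 0]
t=8: x=[3.5400 11.8200 16.6800 3.0800 3.6400 0.2400 0.0000] k=[5 9 21 7 5 3 0]
t=9: x=[5.2400 9.4800 19.4400 7.7200 5.0000 2.9400 0.1800] k=[6 13 22 5 8 5 0]
t=10: x=[6.4200 13.1200 20.4400 6.2000 7.6400 4.8800 0.3000] k=[3 13 20 8 8 9 0]
t=11: x=[3.6000 12.8200 18.8600 8.7200 8.0600 8.4000 0.5400] k=[7 11 15 12 6 8 5]
t=12: x=[7.2400 11.0000 14.5800 11.8200 6.4800 7.7000 5.1800] k=[7 14 18 12 7 7 3]
t=13: x=[7.4200 13.8200 17.4000 12.0600 7.3000 6.7600 3.2400] k=[5 11 21 14 6 7 2]
t=14: x=[5.3600 11.2400 19.9800 13.9400 6.5400 6.6400 2.3000] k=[4 8 24 10 10 6 3]
t=15: x=[4.2400 8.7200 22.2000 10.8400 9.7600 6.0600 3.1800] k=[6 7 24 10 7 7 5]
t=16: x=[6.0600 7.9600 22.1400 10.6600 7.1800 6.8800 5.1200] k=[3 11 21 8 11 10 3]
t=17: x=[3.4800 11.1200 19.6200 8.9600 10.7600 9.6400 3.4200] k=[7 14 22 9 15 8 0]
t=18: x=[7.4200 14.0600 20.7400 10.1400 14.2200 7.9400 0.4800] k=[4 10 17 11 11 10 0]
t=19: x=[4.3600 10.0600 16.2200 11.3600 10.9400 9.4600 0.6000] k=[8 8 18 14 9 11 1]
t=20: x=[8.0000 8.6000 17.1600 13.9400 9.4200 10.2800 1.6000] k=[9 8 19 16 7 9 2]
t=21: x=[8.9400 8.7200 18.1600 15.6400 7.6600 8.4600 2.4200] k=[12 11 18 15 10 6 5]
t=22: x=[11.9400 11.4800 17.4000 14.8800 10.0600 6.1800 5.0600] k=[13 11 21 19 10 8 7]
t=23: x=[12.8800 11.7200 20.2800 18.5800 10.4200 8.0600 7.0600] k=[11 9 19 21 11 5 5]
t=24: x=[10.8800 9.7200 18.5200 20.2800 11.2400 5.3600 5.0000] k=[15 7 18 20 8 6 3]

0.0377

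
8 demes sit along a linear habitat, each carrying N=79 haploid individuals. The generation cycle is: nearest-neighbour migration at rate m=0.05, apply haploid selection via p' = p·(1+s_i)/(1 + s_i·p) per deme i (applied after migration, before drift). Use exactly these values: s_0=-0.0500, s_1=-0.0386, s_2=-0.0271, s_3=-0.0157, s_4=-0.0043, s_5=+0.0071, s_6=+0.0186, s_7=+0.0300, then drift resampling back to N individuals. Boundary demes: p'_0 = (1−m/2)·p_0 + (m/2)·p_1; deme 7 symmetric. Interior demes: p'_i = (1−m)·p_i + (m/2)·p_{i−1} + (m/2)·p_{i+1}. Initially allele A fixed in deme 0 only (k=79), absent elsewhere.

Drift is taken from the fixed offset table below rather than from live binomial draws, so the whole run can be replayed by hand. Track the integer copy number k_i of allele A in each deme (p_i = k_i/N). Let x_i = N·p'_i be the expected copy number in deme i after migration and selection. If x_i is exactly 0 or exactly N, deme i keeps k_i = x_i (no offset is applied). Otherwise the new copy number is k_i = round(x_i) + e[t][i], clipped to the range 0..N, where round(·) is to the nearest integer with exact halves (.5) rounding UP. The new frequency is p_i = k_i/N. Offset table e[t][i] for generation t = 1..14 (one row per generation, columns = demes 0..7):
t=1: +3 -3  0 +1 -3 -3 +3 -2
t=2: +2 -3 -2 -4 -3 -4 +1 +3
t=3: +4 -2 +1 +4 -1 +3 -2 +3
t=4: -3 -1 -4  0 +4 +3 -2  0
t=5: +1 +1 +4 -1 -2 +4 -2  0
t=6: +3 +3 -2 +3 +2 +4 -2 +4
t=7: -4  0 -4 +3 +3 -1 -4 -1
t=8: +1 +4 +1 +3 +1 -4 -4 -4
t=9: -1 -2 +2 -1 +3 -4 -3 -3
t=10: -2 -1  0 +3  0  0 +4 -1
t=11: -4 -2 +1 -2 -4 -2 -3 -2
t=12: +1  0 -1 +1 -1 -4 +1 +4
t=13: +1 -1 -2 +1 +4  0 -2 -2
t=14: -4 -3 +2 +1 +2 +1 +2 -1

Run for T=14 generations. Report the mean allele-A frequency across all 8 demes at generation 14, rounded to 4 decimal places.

0.1250

t=0: k=[79 0 0 0 0 0 0 0]
t=1: x=[76.9238 1.9006 0.0000 0.0000 0.0000 0.0000 0.0000 0.0000] k=[79 0 0 0 0 0 0 0]
t=2: x=[76.9238 1.9006 0.0000 0.0000 0.0000 0.0000 0.0000 0.0000] k=[79 0 0 0 0 0 0 0]
t=3: x=[76.9238 1.9006 0.0000 0.0000 0.0000 0.0000 0.0000 0.0000] k=[79 0 0 0 0 0 0 0]
t=4: x=[76.9238 1.9006 0.0000 0.0000 0.0000 0.0000 0.0000 0.0000] k=[74 1 0 0 0 0 0 0]
t=5: x=[71.8483 2.6956 0.0243 0.0000 0.0000 0.0000 0.0000 0.0000] k=[73 4 4 0 0 0 0 0]
t=6: x=[70.9101 5.5195 3.7994 0.0984 0.0000 0.0000 0.0000 0.0000] k=[74 9 2 3 0 0 0 0]
t=7: x=[72.0570 10.0982 2.1420 2.8561 0.0747 0.0000 0.0000 0.0000] k=[68 10 0 6 3 0 0 0]
t=8: x=[66.0025 10.8269 0.3892 5.6909 2.9876 0.0755 0.0000 0.0000] k=[67 15 1 9 4 0 0 0]
t=9: x=[65.1230 15.4548 1.5088 8.5535 4.0086 0.1007 0.0000 0.0000] k=[64 13 4 8 7 0 0 0]
t=10: x=[62.0522 13.6010 4.2140 7.7635 6.8231 0.1762 0.0000 0.0000] k=[60 13 4 11 7 0 0 0]
t=11: x=[58.0448 13.5036 4.2872 10.5792 6.8978 0.1762 0.0000 0.0000] k=[54 12 5 9 3 0 0 0]
t=12: x=[52.0467 12.4564 5.1414 8.6276 3.0623 0.0755 0.0000 0.0000] k=[53 12 4 10 2 0 0 0]
t=13: x=[51.0558 12.4077 4.2384 9.5167 2.1410 0.0504 0.0000 0.0000] k=[52 11 2 11 6 0 0 0]
t=14: x=[50.0407 11.4103 2.3856 10.5050 5.9512 0.1511 0.0000 0.0000] k=[46 8 4 12 8 1 0 0]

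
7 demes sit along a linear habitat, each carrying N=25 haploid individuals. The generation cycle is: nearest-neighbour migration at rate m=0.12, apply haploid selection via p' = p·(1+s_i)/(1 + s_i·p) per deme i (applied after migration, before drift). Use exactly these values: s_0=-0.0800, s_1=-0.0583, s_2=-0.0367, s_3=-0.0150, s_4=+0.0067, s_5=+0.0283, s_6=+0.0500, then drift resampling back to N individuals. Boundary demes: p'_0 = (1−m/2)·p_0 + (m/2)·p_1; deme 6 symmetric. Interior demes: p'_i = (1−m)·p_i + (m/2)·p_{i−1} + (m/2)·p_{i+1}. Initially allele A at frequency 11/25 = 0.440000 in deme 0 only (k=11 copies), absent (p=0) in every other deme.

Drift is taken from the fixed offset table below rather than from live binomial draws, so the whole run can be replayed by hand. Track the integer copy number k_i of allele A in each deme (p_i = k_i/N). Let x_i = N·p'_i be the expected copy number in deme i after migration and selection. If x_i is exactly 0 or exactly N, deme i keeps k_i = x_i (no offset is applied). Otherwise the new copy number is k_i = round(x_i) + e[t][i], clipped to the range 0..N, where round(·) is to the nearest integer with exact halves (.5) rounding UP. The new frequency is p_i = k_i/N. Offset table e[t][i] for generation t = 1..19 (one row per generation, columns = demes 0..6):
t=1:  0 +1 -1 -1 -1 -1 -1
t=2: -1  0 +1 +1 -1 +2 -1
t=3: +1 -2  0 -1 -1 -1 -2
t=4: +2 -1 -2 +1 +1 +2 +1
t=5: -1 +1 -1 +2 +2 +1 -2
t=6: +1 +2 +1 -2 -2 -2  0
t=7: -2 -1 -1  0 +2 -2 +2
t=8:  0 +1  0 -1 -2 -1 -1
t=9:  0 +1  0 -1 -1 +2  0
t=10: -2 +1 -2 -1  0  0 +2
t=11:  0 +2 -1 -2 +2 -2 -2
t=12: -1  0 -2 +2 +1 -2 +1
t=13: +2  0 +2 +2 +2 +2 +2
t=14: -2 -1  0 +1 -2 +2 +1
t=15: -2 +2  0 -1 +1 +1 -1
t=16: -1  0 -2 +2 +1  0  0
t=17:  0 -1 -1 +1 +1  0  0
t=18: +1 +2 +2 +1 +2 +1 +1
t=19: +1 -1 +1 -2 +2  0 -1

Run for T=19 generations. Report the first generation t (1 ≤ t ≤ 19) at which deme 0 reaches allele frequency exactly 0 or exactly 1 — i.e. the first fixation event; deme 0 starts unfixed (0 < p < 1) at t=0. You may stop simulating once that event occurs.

15

t=0: k=[11 0 0 0 0 0 0]
t=1: x=[9.8383 0.6225 0.0000 0.0000 0.0000 0.0000 0.0000] k=[10 2 0 0 0 0 0]
t=2: x=[9.0336 2.2347 0.1156 0.0000 0.0000 0.0000 0.0000] k=[8 2 1 0 0 0 0]
t=3: x=[7.2049 2.1776 0.9647 0.0591 0.0000 0.0000 0.0000] k=[8 0 1 0 0 0 0]
t=4: x=[7.0890 0.5092 0.8488 0.0591 0.0000 0.0000 0.0000] k=[9 0 0 1 0 0 0]
t=5: x=[7.9998 0.5092 0.0578 0.8673 0.0604 0.0000 0.0000] k=[7 2 0 3 2 0 0]
t=6: x=[6.2991 2.0634 0.2891 2.7231 1.9520 0.1234 0.0000] k=[7 4 1 1 0 0 0]
t=7: x=[6.4144 3.8023 1.1387 0.9264 0.0604 0.0000 0.0000] k=[4 3 0 1 2 0 0]
t=8: x=[3.6711 2.7304 0.2313 0.9856 1.8313 0.1234 0.0000] k=[4 4 0 0 0 0 0]
t=9: x=[3.7277 3.5721 0.2313 0.0000 0.0000 0.0000 0.0000] k=[4 5 0 0 0 0 0]
t=10: x=[3.7844 4.4173 0.2891 0.0000 0.0000 0.0000 0.0000] k=[2 5 0 0 0 0 0]
t=11: x=[2.0197 4.3018 0.2891 0.0000 0.0000 0.0000 0.0000] k=[2 6 0 0 0 0 0]
t=12: x=[2.0757 5.1500 0.3470 0.0000 0.0000 0.0000 0.0000] k=[1 5 0 0 0 0 0]
t=13: x=[1.1453 4.2441 0.2891 0.0000 0.0000 0.0000 0.0000] k=[3 4 2 0 0 0 0]
t=14: x=[2.8430 3.6296 1.9323 0.1182 0.0000 0.0000 0.0000] k=[1 3 2 1 0 0 0]
t=15: x=[1.0341 2.6732 1.9323 0.9856 0.0604 0.0000 0.0000] k=[0 5 2 0 1 0 0]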